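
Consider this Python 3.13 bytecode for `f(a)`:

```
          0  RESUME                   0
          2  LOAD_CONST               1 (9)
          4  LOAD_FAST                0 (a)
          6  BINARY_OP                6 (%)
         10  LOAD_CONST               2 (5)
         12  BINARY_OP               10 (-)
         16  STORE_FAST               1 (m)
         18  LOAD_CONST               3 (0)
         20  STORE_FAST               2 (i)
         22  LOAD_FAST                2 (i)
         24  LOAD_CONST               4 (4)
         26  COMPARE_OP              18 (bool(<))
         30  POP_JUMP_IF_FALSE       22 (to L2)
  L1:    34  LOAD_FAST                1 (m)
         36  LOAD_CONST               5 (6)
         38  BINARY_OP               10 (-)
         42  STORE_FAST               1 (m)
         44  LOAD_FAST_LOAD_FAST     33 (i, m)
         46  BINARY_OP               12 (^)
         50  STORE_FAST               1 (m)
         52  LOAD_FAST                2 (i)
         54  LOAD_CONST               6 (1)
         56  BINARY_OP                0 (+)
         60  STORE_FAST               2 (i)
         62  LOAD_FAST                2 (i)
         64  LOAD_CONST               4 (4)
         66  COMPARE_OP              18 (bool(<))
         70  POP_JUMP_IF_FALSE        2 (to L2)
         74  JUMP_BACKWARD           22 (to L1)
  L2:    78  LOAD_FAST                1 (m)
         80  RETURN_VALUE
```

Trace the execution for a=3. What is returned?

-25

LOAD_CONST → push 9
LOAD_FAST a → push 3
BINARY_OP % → 9 % 3 = 0
LOAD_CONST → push 5
BINARY_OP - → 0 - 5 = -5
STORE_FAST m → m=-5
LOAD_CONST → push 0
STORE_FAST i → i=0
LOAD_FAST i → push 0
LOAD_CONST → push 4
COMPARE_OP bool(<) → 0 vs 4 = True
POP_JUMP_IF_FALSE → pop True; no jump
LOAD_FAST m → push -5
LOAD_CONST → push 6
BINARY_OP - → -5 - 6 = -11
STORE_FAST m → m=-11
LOAD_FAST_LOAD_FAST i,m → push 0,-11
BINARY_OP ^ → 0 ^ -11 = -11
STORE_FAST m → m=-11
LOAD_FAST i → push 0
LOAD_CONST → push 1
BINARY_OP + → 0 + 1 = 1
STORE_FAST i → i=1
LOAD_FAST i → push 1
LOAD_CONST → push 4
COMPARE_OP bool(<) → 1 vs 4 = True
POP_JUMP_IF_FALSE → pop True; no jump
LOAD_FAST m → push -11
LOAD_CONST → push 6
BINARY_OP - → -11 - 6 = -17
STORE_FAST m → m=-17
LOAD_FAST_LOAD_FAST i,m → push 1,-17
BINARY_OP ^ → 1 ^ -17 = -18
STORE_FAST m → m=-18
LOAD_FAST i → push 1
LOAD_CONST → push 1
BINARY_OP + → 1 + 1 = 2
STORE_FAST i → i=2
LOAD_FAST i → push 2
LOAD_CONST → push 4
COMPARE_OP bool(<) → 2 vs 4 = True
POP_JUMP_IF_FALSE → pop True; no jump
LOAD_FAST m → push -18
LOAD_CONST → push 6
BINARY_OP - → -18 - 6 = -24
STORE_FAST m → m=-24
LOAD_FAST_LOAD_FAST i,m → push 2,-24
BINARY_OP ^ → 2 ^ -24 = -22
STORE_FAST m → m=-22
LOAD_FAST i → push 2
LOAD_CONST → push 1
BINARY_OP + → 2 + 1 = 3
STORE_FAST i → i=3
LOAD_FAST i → push 3
LOAD_CONST → push 4
COMPARE_OP bool(<) → 3 vs 4 = True
POP_JUMP_IF_FALSE → pop True; no jump
LOAD_FAST m → push -22
LOAD_CONST → push 6
BINARY_OP - → -22 - 6 = -28
STORE_FAST m → m=-28
LOAD_FAST_LOAD_FAST i,m → push 3,-28
BINARY_OP ^ → 3 ^ -28 = -25
STORE_FAST m → m=-25
LOAD_FAST i → push 3
LOAD_CONST → push 1
BINARY_OP + → 3 + 1 = 4
STORE_FAST i → i=4
LOAD_FAST i → push 4
LOAD_CONST → push 4
COMPARE_OP bool(<) → 4 vs 4 = False
POP_JUMP_IF_FALSE → pop False; jump
LOAD_FAST m → push -25
RETURN_VALUE → return -25.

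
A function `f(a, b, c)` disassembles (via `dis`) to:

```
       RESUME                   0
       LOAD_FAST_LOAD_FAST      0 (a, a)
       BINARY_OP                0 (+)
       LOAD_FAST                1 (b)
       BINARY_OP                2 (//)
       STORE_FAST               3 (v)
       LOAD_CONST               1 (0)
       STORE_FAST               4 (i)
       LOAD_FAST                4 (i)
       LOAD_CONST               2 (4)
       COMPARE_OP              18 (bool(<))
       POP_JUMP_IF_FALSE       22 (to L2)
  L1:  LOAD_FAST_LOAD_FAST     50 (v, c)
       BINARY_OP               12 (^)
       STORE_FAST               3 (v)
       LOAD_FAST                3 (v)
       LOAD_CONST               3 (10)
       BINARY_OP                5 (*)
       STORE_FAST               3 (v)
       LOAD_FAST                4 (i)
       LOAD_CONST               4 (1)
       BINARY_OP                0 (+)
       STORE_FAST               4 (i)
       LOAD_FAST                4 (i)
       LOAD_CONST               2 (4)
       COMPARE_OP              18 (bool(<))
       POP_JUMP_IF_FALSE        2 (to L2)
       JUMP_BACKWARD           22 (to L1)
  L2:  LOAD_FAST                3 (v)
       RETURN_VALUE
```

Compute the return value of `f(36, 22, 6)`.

52580

LOAD_FAST_LOAD_FAST a,a → push 36,36
BINARY_OP + → 36 + 36 = 72
LOAD_FAST b → push 22
BINARY_OP // → 72 // 22 = 3
STORE_FAST v → v=3
LOAD_CONST → push 0
STORE_FAST i → i=0
LOAD_FAST i → push 0
LOAD_CONST → push 4
COMPARE_OP bool(<) → 0 vs 4 = True
POP_JUMP_IF_FALSE → pop True; no jump
LOAD_FAST_LOAD_FAST v,c → push 3,6
BINARY_OP ^ → 3 ^ 6 = 5
STORE_FAST v → v=5
LOAD_FAST v → push 5
LOAD_CONST → push 10
BINARY_OP * → 5 * 10 = 50
STORE_FAST v → v=50
LOAD_FAST i → push 0
LOAD_CONST → push 1
BINARY_OP + → 0 + 1 = 1
STORE_FAST i → i=1
LOAD_FAST i → push 1
LOAD_CONST → push 4
COMPARE_OP bool(<) → 1 vs 4 = True
POP_JUMP_IF_FALSE → pop True; no jump
LOAD_FAST_LOAD_FAST v,c → push 50,6
BINARY_OP ^ → 50 ^ 6 = 52
STORE_FAST v → v=52
LOAD_FAST v → push 52
LOAD_CONST → push 10
BINARY_OP * → 52 * 10 = 520
STORE_FAST v → v=520
LOAD_FAST i → push 1
LOAD_CONST → push 1
BINARY_OP + → 1 + 1 = 2
STORE_FAST i → i=2
LOAD_FAST i → push 2
LOAD_CONST → push 4
COMPARE_OP bool(<) → 2 vs 4 = True
POP_JUMP_IF_FALSE → pop True; no jump
LOAD_FAST_LOAD_FAST v,c → push 520,6
BINARY_OP ^ → 520 ^ 6 = 526
STORE_FAST v → v=526
LOAD_FAST v → push 526
LOAD_CONST → push 10
BINARY_OP * → 526 * 10 = 5260
STORE_FAST v → v=5260
LOAD_FAST i → push 2
LOAD_CONST → push 1
BINARY_OP + → 2 + 1 = 3
STORE_FAST i → i=3
LOAD_FAST i → push 3
LOAD_CONST → push 4
COMPARE_OP bool(<) → 3 vs 4 = True
POP_JUMP_IF_FALSE → pop True; no jump
LOAD_FAST_LOAD_FAST v,c → push 5260,6
BINARY_OP ^ → 5260 ^ 6 = 5258
STORE_FAST v → v=5258
LOAD_FAST v → push 5258
LOAD_CONST → push 10
BINARY_OP * → 5258 * 10 = 52580
STORE_FAST v → v=52580
LOAD_FAST i → push 3
LOAD_CONST → push 1
BINARY_OP + → 3 + 1 = 4
STORE_FAST i → i=4
LOAD_FAST i → push 4
LOAD_CONST → push 4
COMPARE_OP bool(<) → 4 vs 4 = False
POP_JUMP_IF_FALSE → pop False; jump
LOAD_FAST v → push 52580
RETURN_VALUE → return 52580.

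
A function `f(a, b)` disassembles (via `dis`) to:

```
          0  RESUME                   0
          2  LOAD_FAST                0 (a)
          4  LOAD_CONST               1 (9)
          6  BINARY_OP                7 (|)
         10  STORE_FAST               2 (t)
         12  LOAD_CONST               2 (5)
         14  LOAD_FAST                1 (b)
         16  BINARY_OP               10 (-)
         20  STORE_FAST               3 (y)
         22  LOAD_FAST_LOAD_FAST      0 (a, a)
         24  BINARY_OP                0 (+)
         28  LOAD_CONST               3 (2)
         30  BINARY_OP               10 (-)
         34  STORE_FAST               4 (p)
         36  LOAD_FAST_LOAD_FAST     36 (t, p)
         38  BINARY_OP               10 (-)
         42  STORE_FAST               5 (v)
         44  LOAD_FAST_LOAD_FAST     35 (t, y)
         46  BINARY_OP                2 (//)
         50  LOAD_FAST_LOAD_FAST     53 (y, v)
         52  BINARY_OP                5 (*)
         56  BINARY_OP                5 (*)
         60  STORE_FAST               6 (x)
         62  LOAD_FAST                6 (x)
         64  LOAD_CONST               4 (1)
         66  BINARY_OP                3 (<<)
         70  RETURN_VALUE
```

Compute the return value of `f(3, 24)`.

266

LOAD_FAST a → push 3. Stack: [3]
LOAD_CONST → push 9. Stack: [3, 9]
BINARY_OP | → 3 | 9 = 11. Stack: [11]
STORE_FAST t → t=11. Stack: []
LOAD_CONST → push 5. Stack: [5]
LOAD_FAST b → push 24. Stack: [5, 24]
BINARY_OP - → 5 - 24 = -19. Stack: [-19]
STORE_FAST y → y=-19. Stack: []
LOAD_FAST_LOAD_FAST a,a → push 3,3. Stack: [3, 3]
BINARY_OP + → 3 + 3 = 6. Stack: [6]
LOAD_CONST → push 2. Stack: [6, 2]
BINARY_OP - → 6 - 2 = 4. Stack: [4]
STORE_FAST p → p=4. Stack: []
LOAD_FAST_LOAD_FAST t,p → push 11,4. Stack: [11, 4]
BINARY_OP - → 11 - 4 = 7. Stack: [7]
STORE_FAST v → v=7. Stack: []
LOAD_FAST_LOAD_FAST t,y → push 11,-19. Stack: [11, -19]
BINARY_OP // → 11 // -19 = -1. Stack: [-1]
LOAD_FAST_LOAD_FAST y,v → push -19,7. Stack: [-1, -19, 7]
BINARY_OP * → -19 * 7 = -133. Stack: [-1, -133]
BINARY_OP * → -1 * -133 = 133. Stack: [133]
STORE_FAST x → x=133. Stack: []
LOAD_FAST x → push 133. Stack: [133]
LOAD_CONST → push 1. Stack: [133, 1]
BINARY_OP << → 133 << 1 = 266. Stack: [266]
RETURN_VALUE → return 266.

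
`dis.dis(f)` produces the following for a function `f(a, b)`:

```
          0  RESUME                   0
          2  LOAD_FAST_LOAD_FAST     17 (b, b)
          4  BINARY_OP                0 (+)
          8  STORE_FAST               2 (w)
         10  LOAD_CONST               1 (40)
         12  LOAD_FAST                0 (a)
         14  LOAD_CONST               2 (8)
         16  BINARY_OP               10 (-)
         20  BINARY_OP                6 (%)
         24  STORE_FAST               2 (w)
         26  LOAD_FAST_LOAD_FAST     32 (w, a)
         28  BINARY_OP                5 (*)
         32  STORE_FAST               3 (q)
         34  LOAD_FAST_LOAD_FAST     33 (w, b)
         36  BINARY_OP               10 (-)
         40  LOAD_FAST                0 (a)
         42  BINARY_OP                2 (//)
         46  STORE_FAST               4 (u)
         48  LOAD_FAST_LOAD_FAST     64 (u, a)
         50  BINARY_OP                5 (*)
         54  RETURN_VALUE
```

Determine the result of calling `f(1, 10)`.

LOAD_FAST_LOAD_FAST b,b → push 10,10. Stack: [10, 10]
BINARY_OP + → 10 + 10 = 20. Stack: [20]
STORE_FAST w → w=20. Stack: []
LOAD_CONST → push 40. Stack: [40]
LOAD_FAST a → push 1. Stack: [40, 1]
LOAD_CONST → push 8. Stack: [40, 1, 8]
BINARY_OP - → 1 - 8 = -7. Stack: [40, -7]
BINARY_OP % → 40 % -7 = -2. Stack: [-2]
STORE_FAST w → w=-2. Stack: []
LOAD_FAST_LOAD_FAST w,a → push -2,1. Stack: [-2, 1]
BINARY_OP * → -2 * 1 = -2. Stack: [-2]
STORE_FAST q → q=-2. Stack: []
LOAD_FAST_LOAD_FAST w,b → push -2,10. Stack: [-2, 10]
BINARY_OP - → -2 - 10 = -12. Stack: [-12]
LOAD_FAST a → push 1. Stack: [-12, 1]
BINARY_OP // → -12 // 1 = -12. Stack: [-12]
STORE_FAST u → u=-12. Stack: []
LOAD_FAST_LOAD_FAST u,a → push -12,1. Stack: [-12, 1]
BINARY_OP * → -12 * 1 = -12. Stack: [-12]
RETURN_VALUE → return -12.

-12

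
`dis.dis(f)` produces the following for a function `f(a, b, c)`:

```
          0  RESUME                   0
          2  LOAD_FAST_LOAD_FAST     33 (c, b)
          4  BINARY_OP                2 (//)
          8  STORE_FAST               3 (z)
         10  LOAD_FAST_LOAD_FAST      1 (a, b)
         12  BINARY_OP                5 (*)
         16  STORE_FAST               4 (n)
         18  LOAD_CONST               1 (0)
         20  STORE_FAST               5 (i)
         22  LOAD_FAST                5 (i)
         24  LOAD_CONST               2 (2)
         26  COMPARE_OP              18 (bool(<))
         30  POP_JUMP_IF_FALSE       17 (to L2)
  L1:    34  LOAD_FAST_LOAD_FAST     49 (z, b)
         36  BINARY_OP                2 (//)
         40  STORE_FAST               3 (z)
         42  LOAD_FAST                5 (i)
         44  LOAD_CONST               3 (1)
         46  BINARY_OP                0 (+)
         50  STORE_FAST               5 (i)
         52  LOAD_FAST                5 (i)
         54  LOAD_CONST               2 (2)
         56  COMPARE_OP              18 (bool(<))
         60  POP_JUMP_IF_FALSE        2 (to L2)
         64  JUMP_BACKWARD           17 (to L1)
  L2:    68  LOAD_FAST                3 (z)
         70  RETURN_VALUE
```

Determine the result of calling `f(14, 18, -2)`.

-1

LOAD_FAST_LOAD_FAST c,b → push -2,18. Stack: [-2, 18]
BINARY_OP // → -2 // 18 = -1. Stack: [-1]
STORE_FAST z → z=-1. Stack: []
LOAD_FAST_LOAD_FAST a,b → push 14,18. Stack: [14, 18]
BINARY_OP * → 14 * 18 = 252. Stack: [252]
STORE_FAST n → n=252. Stack: []
LOAD_CONST → push 0. Stack: [0]
STORE_FAST i → i=0. Stack: []
LOAD_FAST i → push 0. Stack: [0]
LOAD_CONST → push 2. Stack: [0, 2]
COMPARE_OP bool(<) → 0 vs 2 = True. Stack: [True]
POP_JUMP_IF_FALSE → pop True; no jump. Stack: []
LOAD_FAST_LOAD_FAST z,b → push -1,18. Stack: [-1, 18]
BINARY_OP // → -1 // 18 = -1. Stack: [-1]
STORE_FAST z → z=-1. Stack: []
LOAD_FAST i → push 0. Stack: [0]
LOAD_CONST → push 1. Stack: [0, 1]
BINARY_OP + → 0 + 1 = 1. Stack: [1]
STORE_FAST i → i=1. Stack: []
LOAD_FAST i → push 1. Stack: [1]
LOAD_CONST → push 2. Stack: [1, 2]
COMPARE_OP bool(<) → 1 vs 2 = True. Stack: [True]
POP_JUMP_IF_FALSE → pop True; no jump. Stack: []
LOAD_FAST_LOAD_FAST z,b → push -1,18. Stack: [-1, 18]
BINARY_OP // → -1 // 18 = -1. Stack: [-1]
STORE_FAST z → z=-1. Stack: []
LOAD_FAST i → push 1. Stack: [1]
LOAD_CONST → push 1. Stack: [1, 1]
BINARY_OP + → 1 + 1 = 2. Stack: [2]
STORE_FAST i → i=2. Stack: []
LOAD_FAST i → push 2. Stack: [2]
LOAD_CONST → push 2. Stack: [2, 2]
COMPARE_OP bool(<) → 2 vs 2 = False. Stack: [False]
POP_JUMP_IF_FALSE → pop False; jump. Stack: []
LOAD_FAST z → push -1. Stack: [-1]
RETURN_VALUE → return -1.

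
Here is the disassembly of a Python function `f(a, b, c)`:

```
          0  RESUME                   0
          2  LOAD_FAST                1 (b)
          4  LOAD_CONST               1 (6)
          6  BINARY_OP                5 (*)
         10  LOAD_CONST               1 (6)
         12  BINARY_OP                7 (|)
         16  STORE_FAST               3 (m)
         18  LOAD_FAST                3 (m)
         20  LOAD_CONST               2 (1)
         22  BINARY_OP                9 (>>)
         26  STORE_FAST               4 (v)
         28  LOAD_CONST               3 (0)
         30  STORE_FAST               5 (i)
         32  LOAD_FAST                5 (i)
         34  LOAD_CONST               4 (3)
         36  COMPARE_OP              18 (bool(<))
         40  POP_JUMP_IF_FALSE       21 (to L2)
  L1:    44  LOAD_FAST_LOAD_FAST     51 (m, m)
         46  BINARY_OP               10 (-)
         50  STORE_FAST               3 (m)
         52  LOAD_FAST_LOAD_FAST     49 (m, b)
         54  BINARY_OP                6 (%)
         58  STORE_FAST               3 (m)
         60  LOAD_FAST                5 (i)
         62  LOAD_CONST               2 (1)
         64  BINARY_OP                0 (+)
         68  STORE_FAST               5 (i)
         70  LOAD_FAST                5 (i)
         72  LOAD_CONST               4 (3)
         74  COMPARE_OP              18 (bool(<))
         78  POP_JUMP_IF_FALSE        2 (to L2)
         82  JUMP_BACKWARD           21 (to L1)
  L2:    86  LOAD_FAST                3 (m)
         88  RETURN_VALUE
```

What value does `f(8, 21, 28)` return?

LOAD_FAST b → push 21. Stack: [21]
LOAD_CONST → push 6. Stack: [21, 6]
BINARY_OP * → 21 * 6 = 126. Stack: [126]
LOAD_CONST → push 6. Stack: [126, 6]
BINARY_OP | → 126 | 6 = 126. Stack: [126]
STORE_FAST m → m=126. Stack: []
LOAD_FAST m → push 126. Stack: [126]
LOAD_CONST → push 1. Stack: [126, 1]
BINARY_OP >> → 126 >> 1 = 63. Stack: [63]
STORE_FAST v → v=63. Stack: []
LOAD_CONST → push 0. Stack: [0]
STORE_FAST i → i=0. Stack: []
LOAD_FAST i → push 0. Stack: [0]
LOAD_CONST → push 3. Stack: [0, 3]
COMPARE_OP bool(<) → 0 vs 3 = True. Stack: [True]
POP_JUMP_IF_FALSE → pop True; no jump. Stack: []
LOAD_FAST_LOAD_FAST m,m → push 126,126. Stack: [126, 126]
BINARY_OP - → 126 - 126 = 0. Stack: [0]
STORE_FAST m → m=0. Stack: []
LOAD_FAST_LOAD_FAST m,b → push 0,21. Stack: [0, 21]
BINARY_OP % → 0 % 21 = 0. Stack: [0]
STORE_FAST m → m=0. Stack: []
LOAD_FAST i → push 0. Stack: [0]
LOAD_CONST → push 1. Stack: [0, 1]
BINARY_OP + → 0 + 1 = 1. Stack: [1]
STORE_FAST i → i=1. Stack: []
LOAD_FAST i → push 1. Stack: [1]
LOAD_CONST → push 3. Stack: [1, 3]
COMPARE_OP bool(<) → 1 vs 3 = True. Stack: [True]
POP_JUMP_IF_FALSE → pop True; no jump. Stack: []
LOAD_FAST_LOAD_FAST m,m → push 0,0. Stack: [0, 0]
BINARY_OP - → 0 - 0 = 0. Stack: [0]
STORE_FAST m → m=0. Stack: []
LOAD_FAST_LOAD_FAST m,b → push 0,21. Stack: [0, 21]
BINARY_OP % → 0 % 21 = 0. Stack: [0]
STORE_FAST m → m=0. Stack: []
LOAD_FAST i → push 1. Stack: [1]
LOAD_CONST → push 1. Stack: [1, 1]
BINARY_OP + → 1 + 1 = 2. Stack: [2]
STORE_FAST i → i=2. Stack: []
LOAD_FAST i → push 2. Stack: [2]
LOAD_CONST → push 3. Stack: [2, 3]
COMPARE_OP bool(<) → 2 vs 3 = True. Stack: [True]
POP_JUMP_IF_FALSE → pop True; no jump. Stack: []
LOAD_FAST_LOAD_FAST m,m → push 0,0. Stack: [0, 0]
BINARY_OP - → 0 - 0 = 0. Stack: [0]
STORE_FAST m → m=0. Stack: []
LOAD_FAST_LOAD_FAST m,b → push 0,21. Stack: [0, 21]
BINARY_OP % → 0 % 21 = 0. Stack: [0]
STORE_FAST m → m=0. Stack: []
LOAD_FAST i → push 2. Stack: [2]
LOAD_CONST → push 1. Stack: [2, 1]
BINARY_OP + → 2 + 1 = 3. Stack: [3]
STORE_FAST i → i=3. Stack: []
LOAD_FAST i → push 3. Stack: [3]
LOAD_CONST → push 3. Stack: [3, 3]
COMPARE_OP bool(<) → 3 vs 3 = False. Stack: [False]
POP_JUMP_IF_FALSE → pop False; jump. Stack: []
LOAD_FAST m → push 0. Stack: [0]
RETURN_VALUE → return 0.

0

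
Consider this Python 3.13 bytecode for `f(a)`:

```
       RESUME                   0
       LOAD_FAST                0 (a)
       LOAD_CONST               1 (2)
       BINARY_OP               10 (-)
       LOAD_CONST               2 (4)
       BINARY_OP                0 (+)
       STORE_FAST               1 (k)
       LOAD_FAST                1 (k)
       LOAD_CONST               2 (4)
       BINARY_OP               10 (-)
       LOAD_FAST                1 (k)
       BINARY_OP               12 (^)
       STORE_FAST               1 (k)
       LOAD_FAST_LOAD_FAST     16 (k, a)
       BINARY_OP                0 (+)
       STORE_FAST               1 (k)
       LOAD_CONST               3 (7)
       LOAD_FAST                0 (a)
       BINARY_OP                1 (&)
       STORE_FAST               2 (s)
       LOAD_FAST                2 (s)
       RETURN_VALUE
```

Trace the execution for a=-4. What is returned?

4

LOAD_FAST a → push -4. Stack: [-4]
LOAD_CONST → push 2. Stack: [-4, 2]
BINARY_OP - → -4 - 2 = -6. Stack: [-6]
LOAD_CONST → push 4. Stack: [-6, 4]
BINARY_OP + → -6 + 4 = -2. Stack: [-2]
STORE_FAST k → k=-2. Stack: []
LOAD_FAST k → push -2. Stack: [-2]
LOAD_CONST → push 4. Stack: [-2, 4]
BINARY_OP - → -2 - 4 = -6. Stack: [-6]
LOAD_FAST k → push -2. Stack: [-6, -2]
BINARY_OP ^ → -6 ^ -2 = 4. Stack: [4]
STORE_FAST k → k=4. Stack: []
LOAD_FAST_LOAD_FAST k,a → push 4,-4. Stack: [4, -4]
BINARY_OP + → 4 + -4 = 0. Stack: [0]
STORE_FAST k → k=0. Stack: []
LOAD_CONST → push 7. Stack: [7]
LOAD_FAST a → push -4. Stack: [7, -4]
BINARY_OP & → 7 & -4 = 4. Stack: [4]
STORE_FAST s → s=4. Stack: []
LOAD_FAST s → push 4. Stack: [4]
RETURN_VALUE → return 4.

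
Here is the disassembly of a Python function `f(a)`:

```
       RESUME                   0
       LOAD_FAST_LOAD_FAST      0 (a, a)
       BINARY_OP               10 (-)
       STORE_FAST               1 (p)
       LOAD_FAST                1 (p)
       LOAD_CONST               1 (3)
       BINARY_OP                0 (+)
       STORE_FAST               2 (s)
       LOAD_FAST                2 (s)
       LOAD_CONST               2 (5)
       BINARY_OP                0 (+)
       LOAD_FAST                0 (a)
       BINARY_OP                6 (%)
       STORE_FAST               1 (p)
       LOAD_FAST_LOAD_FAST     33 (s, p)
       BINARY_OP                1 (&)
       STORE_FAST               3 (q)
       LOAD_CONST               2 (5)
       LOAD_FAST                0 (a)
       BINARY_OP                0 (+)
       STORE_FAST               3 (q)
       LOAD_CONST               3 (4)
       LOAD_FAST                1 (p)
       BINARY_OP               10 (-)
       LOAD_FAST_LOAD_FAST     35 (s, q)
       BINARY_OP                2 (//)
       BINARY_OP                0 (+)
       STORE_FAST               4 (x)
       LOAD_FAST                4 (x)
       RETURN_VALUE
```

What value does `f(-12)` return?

LOAD_FAST_LOAD_FAST a,a → push -12,-12. Stack: [-12, -12]
BINARY_OP - → -12 - -12 = 0. Stack: [0]
STORE_FAST p → p=0. Stack: []
LOAD_FAST p → push 0. Stack: [0]
LOAD_CONST → push 3. Stack: [0, 3]
BINARY_OP + → 0 + 3 = 3. Stack: [3]
STORE_FAST s → s=3. Stack: []
LOAD_FAST s → push 3. Stack: [3]
LOAD_CONST → push 5. Stack: [3, 5]
BINARY_OP + → 3 + 5 = 8. Stack: [8]
LOAD_FAST a → push -12. Stack: [8, -12]
BINARY_OP % → 8 % -12 = -4. Stack: [-4]
STORE_FAST p → p=-4. Stack: []
LOAD_FAST_LOAD_FAST s,p → push 3,-4. Stack: [3, -4]
BINARY_OP & → 3 & -4 = 0. Stack: [0]
STORE_FAST q → q=0. Stack: []
LOAD_CONST → push 5. Stack: [5]
LOAD_FAST a → push -12. Stack: [5, -12]
BINARY_OP + → 5 + -12 = -7. Stack: [-7]
STORE_FAST q → q=-7. Stack: []
LOAD_CONST → push 4. Stack: [4]
LOAD_FAST p → push -4. Stack: [4, -4]
BINARY_OP - → 4 - -4 = 8. Stack: [8]
LOAD_FAST_LOAD_FAST s,q → push 3,-7. Stack: [8, 3, -7]
BINARY_OP // → 3 // -7 = -1. Stack: [8, -1]
BINARY_OP + → 8 + -1 = 7. Stack: [7]
STORE_FAST x → x=7. Stack: []
LOAD_FAST x → push 7. Stack: [7]
RETURN_VALUE → return 7.

7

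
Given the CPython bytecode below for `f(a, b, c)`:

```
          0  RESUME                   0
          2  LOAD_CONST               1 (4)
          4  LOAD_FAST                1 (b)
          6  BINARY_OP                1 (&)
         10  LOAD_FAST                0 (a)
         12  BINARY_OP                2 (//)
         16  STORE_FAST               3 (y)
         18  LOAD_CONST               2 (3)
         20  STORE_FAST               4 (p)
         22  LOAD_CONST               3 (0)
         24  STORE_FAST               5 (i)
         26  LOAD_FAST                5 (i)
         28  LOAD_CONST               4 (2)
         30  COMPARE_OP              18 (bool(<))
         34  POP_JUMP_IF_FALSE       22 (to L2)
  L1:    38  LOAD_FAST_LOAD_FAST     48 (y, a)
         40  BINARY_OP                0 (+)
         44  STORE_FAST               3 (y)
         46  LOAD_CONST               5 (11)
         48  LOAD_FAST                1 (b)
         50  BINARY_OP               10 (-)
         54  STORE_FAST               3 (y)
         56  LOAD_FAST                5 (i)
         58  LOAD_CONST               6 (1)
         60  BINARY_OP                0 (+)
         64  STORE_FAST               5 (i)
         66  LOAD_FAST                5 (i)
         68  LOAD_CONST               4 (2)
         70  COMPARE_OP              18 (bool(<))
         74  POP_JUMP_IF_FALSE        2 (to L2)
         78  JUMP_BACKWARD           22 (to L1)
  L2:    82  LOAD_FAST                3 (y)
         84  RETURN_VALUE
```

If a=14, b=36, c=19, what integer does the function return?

LOAD_CONST → push 4. Stack: [4]
LOAD_FAST b → push 36. Stack: [4, 36]
BINARY_OP & → 4 & 36 = 4. Stack: [4]
LOAD_FAST a → push 14. Stack: [4, 14]
BINARY_OP // → 4 // 14 = 0. Stack: [0]
STORE_FAST y → y=0. Stack: []
LOAD_CONST → push 3. Stack: [3]
STORE_FAST p → p=3. Stack: []
LOAD_CONST → push 0. Stack: [0]
STORE_FAST i → i=0. Stack: []
LOAD_FAST i → push 0. Stack: [0]
LOAD_CONST → push 2. Stack: [0, 2]
COMPARE_OP bool(<) → 0 vs 2 = True. Stack: [True]
POP_JUMP_IF_FALSE → pop True; no jump. Stack: []
LOAD_FAST_LOAD_FAST y,a → push 0,14. Stack: [0, 14]
BINARY_OP + → 0 + 14 = 14. Stack: [14]
STORE_FAST y → y=14. Stack: []
LOAD_CONST → push 11. Stack: [11]
LOAD_FAST b → push 36. Stack: [11, 36]
BINARY_OP - → 11 - 36 = -25. Stack: [-25]
STORE_FAST y → y=-25. Stack: []
LOAD_FAST i → push 0. Stack: [0]
LOAD_CONST → push 1. Stack: [0, 1]
BINARY_OP + → 0 + 1 = 1. Stack: [1]
STORE_FAST i → i=1. Stack: []
LOAD_FAST i → push 1. Stack: [1]
LOAD_CONST → push 2. Stack: [1, 2]
COMPARE_OP bool(<) → 1 vs 2 = True. Stack: [True]
POP_JUMP_IF_FALSE → pop True; no jump. Stack: []
LOAD_FAST_LOAD_FAST y,a → push -25,14. Stack: [-25, 14]
BINARY_OP + → -25 + 14 = -11. Stack: [-11]
STORE_FAST y → y=-11. Stack: []
LOAD_CONST → push 11. Stack: [11]
LOAD_FAST b → push 36. Stack: [11, 36]
BINARY_OP - → 11 - 36 = -25. Stack: [-25]
STORE_FAST y → y=-25. Stack: []
LOAD_FAST i → push 1. Stack: [1]
LOAD_CONST → push 1. Stack: [1, 1]
BINARY_OP + → 1 + 1 = 2. Stack: [2]
STORE_FAST i → i=2. Stack: []
LOAD_FAST i → push 2. Stack: [2]
LOAD_CONST → push 2. Stack: [2, 2]
COMPARE_OP bool(<) → 2 vs 2 = False. Stack: [False]
POP_JUMP_IF_FALSE → pop False; jump. Stack: []
LOAD_FAST y → push -25. Stack: [-25]
RETURN_VALUE → return -25.

-25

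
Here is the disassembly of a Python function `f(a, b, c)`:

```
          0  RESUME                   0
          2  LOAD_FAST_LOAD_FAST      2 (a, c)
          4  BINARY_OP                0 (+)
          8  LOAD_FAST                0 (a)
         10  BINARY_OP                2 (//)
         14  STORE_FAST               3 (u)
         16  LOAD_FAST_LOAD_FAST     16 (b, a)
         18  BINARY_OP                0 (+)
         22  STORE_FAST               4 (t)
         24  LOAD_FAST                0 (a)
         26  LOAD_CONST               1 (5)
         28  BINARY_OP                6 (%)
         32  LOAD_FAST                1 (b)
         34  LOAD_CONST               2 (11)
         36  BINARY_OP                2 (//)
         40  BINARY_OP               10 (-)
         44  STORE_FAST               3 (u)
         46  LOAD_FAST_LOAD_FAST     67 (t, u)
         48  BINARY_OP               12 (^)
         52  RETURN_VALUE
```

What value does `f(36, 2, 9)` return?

LOAD_FAST_LOAD_FAST a,c → push 36,9. Stack: [36, 9]
BINARY_OP + → 36 + 9 = 45. Stack: [45]
LOAD_FAST a → push 36. Stack: [45, 36]
BINARY_OP // → 45 // 36 = 1. Stack: [1]
STORE_FAST u → u=1. Stack: []
LOAD_FAST_LOAD_FAST b,a → push 2,36. Stack: [2, 36]
BINARY_OP + → 2 + 36 = 38. Stack: [38]
STORE_FAST t → t=38. Stack: []
LOAD_FAST a → push 36. Stack: [36]
LOAD_CONST → push 5. Stack: [36, 5]
BINARY_OP % → 36 % 5 = 1. Stack: [1]
LOAD_FAST b → push 2. Stack: [1, 2]
LOAD_CONST → push 11. Stack: [1, 2, 11]
BINARY_OP // → 2 // 11 = 0. Stack: [1, 0]
BINARY_OP - → 1 - 0 = 1. Stack: [1]
STORE_FAST u → u=1. Stack: []
LOAD_FAST_LOAD_FAST t,u → push 38,1. Stack: [38, 1]
BINARY_OP ^ → 38 ^ 1 = 39. Stack: [39]
RETURN_VALUE → return 39.

39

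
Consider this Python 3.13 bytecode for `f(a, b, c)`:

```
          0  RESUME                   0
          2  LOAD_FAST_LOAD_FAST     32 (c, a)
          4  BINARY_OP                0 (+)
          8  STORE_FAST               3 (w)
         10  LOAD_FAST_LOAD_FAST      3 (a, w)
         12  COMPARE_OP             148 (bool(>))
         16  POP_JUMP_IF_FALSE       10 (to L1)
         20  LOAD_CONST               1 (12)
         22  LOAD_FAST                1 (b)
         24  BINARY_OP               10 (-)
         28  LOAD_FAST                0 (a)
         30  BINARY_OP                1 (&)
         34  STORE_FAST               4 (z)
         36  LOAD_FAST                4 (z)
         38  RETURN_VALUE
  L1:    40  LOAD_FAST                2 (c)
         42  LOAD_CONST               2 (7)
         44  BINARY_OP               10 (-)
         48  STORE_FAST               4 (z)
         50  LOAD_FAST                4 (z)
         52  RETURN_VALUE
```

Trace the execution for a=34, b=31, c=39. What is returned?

LOAD_FAST_LOAD_FAST c,a → push 39,34. Stack: [39, 34]
BINARY_OP + → 39 + 34 = 73. Stack: [73]
STORE_FAST w → w=73. Stack: []
LOAD_FAST_LOAD_FAST a,w → push 34,73. Stack: [34, 73]
COMPARE_OP bool(>) → 34 vs 73 = False. Stack: [False]
POP_JUMP_IF_FALSE → pop False; jump. Stack: []
LOAD_FAST c → push 39. Stack: [39]
LOAD_CONST → push 7. Stack: [39, 7]
BINARY_OP - → 39 - 7 = 32. Stack: [32]
STORE_FAST z → z=32. Stack: []
LOAD_FAST z → push 32. Stack: [32]
RETURN_VALUE → return 32.

32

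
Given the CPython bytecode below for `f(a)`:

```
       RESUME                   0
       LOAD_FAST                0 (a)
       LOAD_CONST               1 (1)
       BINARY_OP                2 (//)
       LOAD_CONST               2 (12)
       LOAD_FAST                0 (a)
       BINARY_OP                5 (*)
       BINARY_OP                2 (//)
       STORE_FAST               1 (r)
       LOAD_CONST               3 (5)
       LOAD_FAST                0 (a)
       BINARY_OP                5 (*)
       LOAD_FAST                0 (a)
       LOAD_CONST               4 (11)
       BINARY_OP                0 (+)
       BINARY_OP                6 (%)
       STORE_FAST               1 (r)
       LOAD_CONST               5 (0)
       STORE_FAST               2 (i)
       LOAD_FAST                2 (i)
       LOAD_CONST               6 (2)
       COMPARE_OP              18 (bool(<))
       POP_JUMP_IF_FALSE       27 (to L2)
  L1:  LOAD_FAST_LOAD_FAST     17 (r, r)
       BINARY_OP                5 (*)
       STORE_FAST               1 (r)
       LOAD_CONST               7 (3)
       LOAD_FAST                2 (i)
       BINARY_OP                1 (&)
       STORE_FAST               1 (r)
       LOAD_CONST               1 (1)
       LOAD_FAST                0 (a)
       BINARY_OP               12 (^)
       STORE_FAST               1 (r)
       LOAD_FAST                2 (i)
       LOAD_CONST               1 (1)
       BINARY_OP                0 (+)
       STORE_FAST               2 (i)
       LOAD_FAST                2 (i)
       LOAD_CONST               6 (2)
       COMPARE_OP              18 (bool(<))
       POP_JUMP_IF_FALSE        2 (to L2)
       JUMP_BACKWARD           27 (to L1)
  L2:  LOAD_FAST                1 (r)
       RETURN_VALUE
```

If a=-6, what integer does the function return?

LOAD_FAST a → push -6. Stack: [-6]
LOAD_CONST → push 1. Stack: [-6, 1]
BINARY_OP // → -6 // 1 = -6. Stack: [-6]
LOAD_CONST → push 12. Stack: [-6, 12]
LOAD_FAST a → push -6. Stack: [-6, 12, -6]
BINARY_OP * → 12 * -6 = -72. Stack: [-6, -72]
BINARY_OP // → -6 // -72 = 0. Stack: [0]
STORE_FAST r → r=0. Stack: []
LOAD_CONST → push 5. Stack: [5]
LOAD_FAST a → push -6. Stack: [5, -6]
BINARY_OP * → 5 * -6 = -30. Stack: [-30]
LOAD_FAST a → push -6. Stack: [-30, -6]
LOAD_CONST → push 11. Stack: [-30, -6, 11]
BINARY_OP + → -6 + 11 = 5. Stack: [-30, 5]
BINARY_OP % → -30 % 5 = 0. Stack: [0]
STORE_FAST r → r=0. Stack: []
LOAD_CONST → push 0. Stack: [0]
STORE_FAST i → i=0. Stack: []
LOAD_FAST i → push 0. Stack: [0]
LOAD_CONST → push 2. Stack: [0, 2]
COMPARE_OP bool(<) → 0 vs 2 = True. Stack: [True]
POP_JUMP_IF_FALSE → pop True; no jump. Stack: []
LOAD_FAST_LOAD_FAST r,r → push 0,0. Stack: [0, 0]
BINARY_OP * → 0 * 0 = 0. Stack: [0]
STORE_FAST r → r=0. Stack: []
LOAD_CONST → push 3. Stack: [3]
LOAD_FAST i → push 0. Stack: [3, 0]
BINARY_OP & → 3 & 0 = 0. Stack: [0]
STORE_FAST r → r=0. Stack: []
LOAD_CONST → push 1. Stack: [1]
LOAD_FAST a → push -6. Stack: [1, -6]
BINARY_OP ^ → 1 ^ -6 = -5. Stack: [-5]
STORE_FAST r → r=-5. Stack: []
LOAD_FAST i → push 0. Stack: [0]
LOAD_CONST → push 1. Stack: [0, 1]
BINARY_OP + → 0 + 1 = 1. Stack: [1]
STORE_FAST i → i=1. Stack: []
LOAD_FAST i → push 1. Stack: [1]
LOAD_CONST → push 2. Stack: [1, 2]
COMPARE_OP bool(<) → 1 vs 2 = True. Stack: [True]
POP_JUMP_IF_FALSE → pop True; no jump. Stack: []
LOAD_FAST_LOAD_FAST r,r → push -5,-5. Stack: [-5, -5]
BINARY_OP * → -5 * -5 = 25. Stack: [25]
STORE_FAST r → r=25. Stack: []
LOAD_CONST → push 3. Stack: [3]
LOAD_FAST i → push 1. Stack: [3, 1]
BINARY_OP & → 3 & 1 = 1. Stack: [1]
STORE_FAST r → r=1. Stack: []
LOAD_CONST → push 1. Stack: [1]
LOAD_FAST a → push -6. Stack: [1, -6]
BINARY_OP ^ → 1 ^ -6 = -5. Stack: [-5]
STORE_FAST r → r=-5. Stack: []
LOAD_FAST i → push 1. Stack: [1]
LOAD_CONST → push 1. Stack: [1, 1]
BINARY_OP + → 1 + 1 = 2. Stack: [2]
STORE_FAST i → i=2. Stack: []
LOAD_FAST i → push 2. Stack: [2]
LOAD_CONST → push 2. Stack: [2, 2]
COMPARE_OP bool(<) → 2 vs 2 = False. Stack: [False]
POP_JUMP_IF_FALSE → pop False; jump. Stack: []
LOAD_FAST r → push -5. Stack: [-5]
RETURN_VALUE → return -5.

-5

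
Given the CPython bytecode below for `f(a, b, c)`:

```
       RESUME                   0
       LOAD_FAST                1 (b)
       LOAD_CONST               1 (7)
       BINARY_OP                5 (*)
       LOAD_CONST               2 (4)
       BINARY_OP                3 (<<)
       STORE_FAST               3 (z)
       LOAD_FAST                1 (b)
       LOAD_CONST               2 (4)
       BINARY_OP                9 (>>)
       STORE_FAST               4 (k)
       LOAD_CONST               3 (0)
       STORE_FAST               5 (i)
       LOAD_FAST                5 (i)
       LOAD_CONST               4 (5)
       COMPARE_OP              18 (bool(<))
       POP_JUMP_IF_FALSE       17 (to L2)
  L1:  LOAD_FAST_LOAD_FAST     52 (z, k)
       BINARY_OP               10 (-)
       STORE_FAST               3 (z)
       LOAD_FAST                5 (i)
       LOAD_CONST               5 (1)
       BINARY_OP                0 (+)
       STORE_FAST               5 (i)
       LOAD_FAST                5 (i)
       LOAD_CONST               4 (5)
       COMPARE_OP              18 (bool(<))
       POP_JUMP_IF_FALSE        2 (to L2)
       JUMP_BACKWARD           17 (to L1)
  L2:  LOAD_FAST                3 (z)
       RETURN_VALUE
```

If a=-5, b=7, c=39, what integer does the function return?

784

LOAD_FAST b → push 7
LOAD_CONST → push 7
BINARY_OP * → 7 * 7 = 49
LOAD_CONST → push 4
BINARY_OP << → 49 << 4 = 784
STORE_FAST z → z=784
LOAD_FAST b → push 7
LOAD_CONST → push 4
BINARY_OP >> → 7 >> 4 = 0
STORE_FAST k → k=0
LOAD_CONST → push 0
STORE_FAST i → i=0
LOAD_FAST i → push 0
LOAD_CONST → push 5
COMPARE_OP bool(<) → 0 vs 5 = True
POP_JUMP_IF_FALSE → pop True; no jump
LOAD_FAST_LOAD_FAST z,k → push 784,0
BINARY_OP - → 784 - 0 = 784
STORE_FAST z → z=784
LOAD_FAST i → push 0
LOAD_CONST → push 1
BINARY_OP + → 0 + 1 = 1
STORE_FAST i → i=1
LOAD_FAST i → push 1
LOAD_CONST → push 5
COMPARE_OP bool(<) → 1 vs 5 = True
POP_JUMP_IF_FALSE → pop True; no jump
LOAD_FAST_LOAD_FAST z,k → push 784,0
BINARY_OP - → 784 - 0 = 784
STORE_FAST z → z=784
LOAD_FAST i → push 1
LOAD_CONST → push 1
BINARY_OP + → 1 + 1 = 2
STORE_FAST i → i=2
LOAD_FAST i → push 2
LOAD_CONST → push 5
COMPARE_OP bool(<) → 2 vs 5 = True
POP_JUMP_IF_FALSE → pop True; no jump
LOAD_FAST_LOAD_FAST z,k → push 784,0
BINARY_OP - → 784 - 0 = 784
STORE_FAST z → z=784
LOAD_FAST i → push 2
LOAD_CONST → push 1
BINARY_OP + → 2 + 1 = 3
STORE_FAST i → i=3
LOAD_FAST i → push 3
LOAD_CONST → push 5
COMPARE_OP bool(<) → 3 vs 5 = True
POP_JUMP_IF_FALSE → pop True; no jump
LOAD_FAST_LOAD_FAST z,k → push 784,0
BINARY_OP - → 784 - 0 = 784
STORE_FAST z → z=784
LOAD_FAST i → push 3
LOAD_CONST → push 1
BINARY_OP + → 3 + 1 = 4
STORE_FAST i → i=4
LOAD_FAST i → push 4
LOAD_CONST → push 5
COMPARE_OP bool(<) → 4 vs 5 = True
POP_JUMP_IF_FALSE → pop True; no jump
LOAD_FAST_LOAD_FAST z,k → push 784,0
BINARY_OP - → 784 - 0 = 784
STORE_FAST z → z=784
LOAD_FAST i → push 4
LOAD_CONST → push 1
BINARY_OP + → 4 + 1 = 5
STORE_FAST i → i=5
LOAD_FAST i → push 5
LOAD_CONST → push 5
COMPARE_OP bool(<) → 5 vs 5 = False
POP_JUMP_IF_FALSE → pop False; jump
LOAD_FAST z → push 784
RETURN_VALUE → return 784.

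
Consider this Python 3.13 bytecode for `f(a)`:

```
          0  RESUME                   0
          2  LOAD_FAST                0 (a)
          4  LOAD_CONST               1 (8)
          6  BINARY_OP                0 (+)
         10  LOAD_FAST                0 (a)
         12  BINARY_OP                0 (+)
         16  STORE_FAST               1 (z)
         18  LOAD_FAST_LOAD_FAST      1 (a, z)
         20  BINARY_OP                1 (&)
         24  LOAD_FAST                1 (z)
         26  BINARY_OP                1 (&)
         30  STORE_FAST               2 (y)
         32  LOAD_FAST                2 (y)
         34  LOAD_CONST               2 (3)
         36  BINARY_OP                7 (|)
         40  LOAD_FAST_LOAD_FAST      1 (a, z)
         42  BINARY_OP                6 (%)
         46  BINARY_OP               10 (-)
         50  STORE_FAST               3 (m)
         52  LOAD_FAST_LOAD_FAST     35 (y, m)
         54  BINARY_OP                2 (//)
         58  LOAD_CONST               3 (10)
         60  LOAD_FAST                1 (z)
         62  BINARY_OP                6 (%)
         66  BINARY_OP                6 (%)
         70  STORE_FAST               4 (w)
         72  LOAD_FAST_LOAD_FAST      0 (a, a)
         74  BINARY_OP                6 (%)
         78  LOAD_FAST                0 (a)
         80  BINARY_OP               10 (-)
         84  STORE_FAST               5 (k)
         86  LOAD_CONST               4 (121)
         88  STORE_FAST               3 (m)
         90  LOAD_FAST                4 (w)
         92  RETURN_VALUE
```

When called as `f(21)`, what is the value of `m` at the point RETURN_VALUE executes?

LOAD_FAST a → push 21. Stack: [21]
LOAD_CONST → push 8. Stack: [21, 8]
BINARY_OP + → 21 + 8 = 29. Stack: [29]
LOAD_FAST a → push 21. Stack: [29, 21]
BINARY_OP + → 29 + 21 = 50. Stack: [50]
STORE_FAST z → z=50. Stack: []
LOAD_FAST_LOAD_FAST a,z → push 21,50. Stack: [21, 50]
BINARY_OP & → 21 & 50 = 16. Stack: [16]
LOAD_FAST z → push 50. Stack: [16, 50]
BINARY_OP & → 16 & 50 = 16. Stack: [16]
STORE_FAST y → y=16. Stack: []
LOAD_FAST y → push 16. Stack: [16]
LOAD_CONST → push 3. Stack: [16, 3]
BINARY_OP | → 16 | 3 = 19. Stack: [19]
LOAD_FAST_LOAD_FAST a,z → push 21,50. Stack: [19, 21, 50]
BINARY_OP % → 21 % 50 = 21. Stack: [19, 21]
BINARY_OP - → 19 - 21 = -2. Stack: [-2]
STORE_FAST m → m=-2. Stack: []
LOAD_FAST_LOAD_FAST y,m → push 16,-2. Stack: [16, -2]
BINARY_OP // → 16 // -2 = -8. Stack: [-8]
LOAD_CONST → push 10. Stack: [-8, 10]
LOAD_FAST z → push 50. Stack: [-8, 10, 50]
BINARY_OP % → 10 % 50 = 10. Stack: [-8, 10]
BINARY_OP % → -8 % 10 = 2. Stack: [2]
STORE_FAST w → w=2. Stack: []
LOAD_FAST_LOAD_FAST a,a → push 21,21. Stack: [21, 21]
BINARY_OP % → 21 % 21 = 0. Stack: [0]
LOAD_FAST a → push 21. Stack: [0, 21]
BINARY_OP - → 0 - 21 = -21. Stack: [-21]
STORE_FAST k → k=-21. Stack: []
LOAD_CONST → push 121. Stack: [121]
STORE_FAST m → m=121. Stack: []
LOAD_FAST w → push 2. Stack: [2]
RETURN_VALUE → return 2.

121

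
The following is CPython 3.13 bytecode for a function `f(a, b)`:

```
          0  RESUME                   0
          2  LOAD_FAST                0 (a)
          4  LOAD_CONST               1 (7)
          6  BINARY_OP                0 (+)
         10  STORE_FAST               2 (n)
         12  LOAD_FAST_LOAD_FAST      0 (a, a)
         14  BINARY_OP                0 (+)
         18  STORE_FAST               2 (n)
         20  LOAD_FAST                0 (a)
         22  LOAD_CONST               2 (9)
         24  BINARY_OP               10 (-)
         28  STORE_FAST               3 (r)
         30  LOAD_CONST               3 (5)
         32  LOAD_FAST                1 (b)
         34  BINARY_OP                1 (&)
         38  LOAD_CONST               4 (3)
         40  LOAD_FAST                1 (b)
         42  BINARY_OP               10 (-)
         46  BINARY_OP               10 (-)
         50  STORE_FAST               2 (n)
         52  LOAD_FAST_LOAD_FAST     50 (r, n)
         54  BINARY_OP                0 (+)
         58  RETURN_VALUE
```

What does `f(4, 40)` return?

32

LOAD_FAST a → push 4. Stack: [4]
LOAD_CONST → push 7. Stack: [4, 7]
BINARY_OP + → 4 + 7 = 11. Stack: [11]
STORE_FAST n → n=11. Stack: []
LOAD_FAST_LOAD_FAST a,a → push 4,4. Stack: [4, 4]
BINARY_OP + → 4 + 4 = 8. Stack: [8]
STORE_FAST n → n=8. Stack: []
LOAD_FAST a → push 4. Stack: [4]
LOAD_CONST → push 9. Stack: [4, 9]
BINARY_OP - → 4 - 9 = -5. Stack: [-5]
STORE_FAST r → r=-5. Stack: []
LOAD_CONST → push 5. Stack: [5]
LOAD_FAST b → push 40. Stack: [5, 40]
BINARY_OP & → 5 & 40 = 0. Stack: [0]
LOAD_CONST → push 3. Stack: [0, 3]
LOAD_FAST b → push 40. Stack: [0, 3, 40]
BINARY_OP - → 3 - 40 = -37. Stack: [0, -37]
BINARY_OP - → 0 - -37 = 37. Stack: [37]
STORE_FAST n → n=37. Stack: []
LOAD_FAST_LOAD_FAST r,n → push -5,37. Stack: [-5, 37]
BINARY_OP + → -5 + 37 = 32. Stack: [32]
RETURN_VALUE → return 32.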